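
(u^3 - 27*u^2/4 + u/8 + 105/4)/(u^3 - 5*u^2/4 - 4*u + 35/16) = 2*(u - 6)/(2*u - 1)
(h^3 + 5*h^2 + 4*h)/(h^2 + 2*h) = (h^2 + 5*h + 4)/(h + 2)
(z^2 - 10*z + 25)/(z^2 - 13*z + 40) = (z - 5)/(z - 8)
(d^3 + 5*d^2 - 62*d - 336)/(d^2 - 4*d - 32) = (d^2 + 13*d + 42)/(d + 4)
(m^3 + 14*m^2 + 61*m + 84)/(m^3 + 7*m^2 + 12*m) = (m + 7)/m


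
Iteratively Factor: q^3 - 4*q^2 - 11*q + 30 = (q + 3)*(q^2 - 7*q + 10) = (q - 2)*(q + 3)*(q - 5)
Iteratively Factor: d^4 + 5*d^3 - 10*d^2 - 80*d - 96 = (d + 2)*(d^3 + 3*d^2 - 16*d - 48) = (d + 2)*(d + 3)*(d^2 - 16) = (d - 4)*(d + 2)*(d + 3)*(d + 4)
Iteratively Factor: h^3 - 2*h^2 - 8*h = (h - 4)*(h^2 + 2*h) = h*(h - 4)*(h + 2)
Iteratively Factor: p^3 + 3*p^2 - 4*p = (p - 1)*(p^2 + 4*p) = p*(p - 1)*(p + 4)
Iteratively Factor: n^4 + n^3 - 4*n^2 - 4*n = (n - 2)*(n^3 + 3*n^2 + 2*n) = n*(n - 2)*(n^2 + 3*n + 2) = n*(n - 2)*(n + 2)*(n + 1)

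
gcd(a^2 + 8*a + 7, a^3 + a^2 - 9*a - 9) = a + 1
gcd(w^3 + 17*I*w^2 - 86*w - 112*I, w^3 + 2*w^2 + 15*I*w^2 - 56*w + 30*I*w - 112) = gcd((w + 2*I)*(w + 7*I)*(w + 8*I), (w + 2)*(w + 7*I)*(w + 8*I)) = w^2 + 15*I*w - 56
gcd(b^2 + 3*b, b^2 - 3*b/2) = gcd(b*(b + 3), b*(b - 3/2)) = b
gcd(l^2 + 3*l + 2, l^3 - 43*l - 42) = l + 1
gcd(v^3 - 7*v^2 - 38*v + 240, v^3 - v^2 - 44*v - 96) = v - 8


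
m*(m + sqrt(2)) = m^2 + sqrt(2)*m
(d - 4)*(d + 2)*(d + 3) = d^3 + d^2 - 14*d - 24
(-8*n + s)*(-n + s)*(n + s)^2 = 8*n^4 + 7*n^3*s - 9*n^2*s^2 - 7*n*s^3 + s^4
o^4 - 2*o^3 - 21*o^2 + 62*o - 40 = (o - 4)*(o - 2)*(o - 1)*(o + 5)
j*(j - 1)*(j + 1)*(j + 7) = j^4 + 7*j^3 - j^2 - 7*j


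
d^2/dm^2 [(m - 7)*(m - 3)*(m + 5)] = 6*m - 10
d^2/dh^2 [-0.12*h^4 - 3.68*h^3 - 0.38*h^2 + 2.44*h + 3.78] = -1.44*h^2 - 22.08*h - 0.76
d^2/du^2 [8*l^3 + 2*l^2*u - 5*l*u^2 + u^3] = -10*l + 6*u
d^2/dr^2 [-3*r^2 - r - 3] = -6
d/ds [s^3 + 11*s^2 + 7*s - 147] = 3*s^2 + 22*s + 7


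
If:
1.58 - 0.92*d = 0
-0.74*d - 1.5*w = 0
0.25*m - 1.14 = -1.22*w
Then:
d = 1.72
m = 8.69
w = -0.85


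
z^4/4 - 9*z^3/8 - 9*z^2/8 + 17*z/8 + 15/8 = (z/4 + 1/4)*(z - 5)*(z - 3/2)*(z + 1)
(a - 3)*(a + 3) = a^2 - 9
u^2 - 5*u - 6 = (u - 6)*(u + 1)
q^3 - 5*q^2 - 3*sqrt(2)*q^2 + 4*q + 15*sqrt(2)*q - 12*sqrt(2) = (q - 4)*(q - 1)*(q - 3*sqrt(2))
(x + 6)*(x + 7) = x^2 + 13*x + 42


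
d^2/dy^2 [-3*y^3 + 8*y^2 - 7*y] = 16 - 18*y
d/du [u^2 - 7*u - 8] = 2*u - 7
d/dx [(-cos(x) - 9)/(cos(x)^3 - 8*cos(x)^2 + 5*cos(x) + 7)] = (285*cos(x) - 19*cos(2*x) - cos(3*x) - 95)*sin(x)/(2*(cos(x)^3 - 8*cos(x)^2 + 5*cos(x) + 7)^2)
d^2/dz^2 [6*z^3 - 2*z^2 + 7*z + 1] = 36*z - 4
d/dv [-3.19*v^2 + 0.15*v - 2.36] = 0.15 - 6.38*v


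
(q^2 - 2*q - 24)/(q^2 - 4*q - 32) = (q - 6)/(q - 8)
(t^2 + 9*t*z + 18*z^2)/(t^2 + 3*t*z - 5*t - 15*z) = (t + 6*z)/(t - 5)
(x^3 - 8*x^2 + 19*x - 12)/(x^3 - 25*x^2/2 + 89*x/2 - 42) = 2*(x^2 - 4*x + 3)/(2*x^2 - 17*x + 21)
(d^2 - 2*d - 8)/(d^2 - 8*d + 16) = (d + 2)/(d - 4)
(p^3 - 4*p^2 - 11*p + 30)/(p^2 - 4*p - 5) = (p^2 + p - 6)/(p + 1)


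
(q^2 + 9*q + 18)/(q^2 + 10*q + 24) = (q + 3)/(q + 4)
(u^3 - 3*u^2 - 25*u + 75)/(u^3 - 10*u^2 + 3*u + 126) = (u^3 - 3*u^2 - 25*u + 75)/(u^3 - 10*u^2 + 3*u + 126)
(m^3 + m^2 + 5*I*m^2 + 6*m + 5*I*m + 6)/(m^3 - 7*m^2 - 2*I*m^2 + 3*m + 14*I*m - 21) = (m^3 + m^2*(1 + 5*I) + m*(6 + 5*I) + 6)/(m^3 - m^2*(7 + 2*I) + m*(3 + 14*I) - 21)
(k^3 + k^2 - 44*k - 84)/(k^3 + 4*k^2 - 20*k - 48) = (k - 7)/(k - 4)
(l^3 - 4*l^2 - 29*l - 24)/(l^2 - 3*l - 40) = (l^2 + 4*l + 3)/(l + 5)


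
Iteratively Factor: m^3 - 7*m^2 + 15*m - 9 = (m - 3)*(m^2 - 4*m + 3) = (m - 3)^2*(m - 1)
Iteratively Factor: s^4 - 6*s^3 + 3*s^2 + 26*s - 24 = (s - 3)*(s^3 - 3*s^2 - 6*s + 8) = (s - 3)*(s + 2)*(s^2 - 5*s + 4) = (s - 4)*(s - 3)*(s + 2)*(s - 1)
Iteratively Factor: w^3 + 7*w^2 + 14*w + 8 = (w + 4)*(w^2 + 3*w + 2) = (w + 2)*(w + 4)*(w + 1)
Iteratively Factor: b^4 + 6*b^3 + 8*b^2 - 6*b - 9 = (b + 3)*(b^3 + 3*b^2 - b - 3) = (b + 1)*(b + 3)*(b^2 + 2*b - 3) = (b - 1)*(b + 1)*(b + 3)*(b + 3)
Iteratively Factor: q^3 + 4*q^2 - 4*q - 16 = (q - 2)*(q^2 + 6*q + 8) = (q - 2)*(q + 4)*(q + 2)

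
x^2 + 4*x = x*(x + 4)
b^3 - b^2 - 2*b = b*(b - 2)*(b + 1)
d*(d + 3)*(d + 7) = d^3 + 10*d^2 + 21*d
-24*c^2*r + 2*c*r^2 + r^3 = r*(-4*c + r)*(6*c + r)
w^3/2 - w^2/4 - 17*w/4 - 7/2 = (w/2 + 1)*(w - 7/2)*(w + 1)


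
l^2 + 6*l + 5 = (l + 1)*(l + 5)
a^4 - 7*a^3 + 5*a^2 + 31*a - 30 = (a - 5)*(a - 3)*(a - 1)*(a + 2)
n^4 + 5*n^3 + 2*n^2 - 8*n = n*(n - 1)*(n + 2)*(n + 4)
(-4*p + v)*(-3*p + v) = 12*p^2 - 7*p*v + v^2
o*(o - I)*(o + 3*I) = o^3 + 2*I*o^2 + 3*o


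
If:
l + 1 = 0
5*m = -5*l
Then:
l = -1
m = 1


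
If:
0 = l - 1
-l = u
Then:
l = 1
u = -1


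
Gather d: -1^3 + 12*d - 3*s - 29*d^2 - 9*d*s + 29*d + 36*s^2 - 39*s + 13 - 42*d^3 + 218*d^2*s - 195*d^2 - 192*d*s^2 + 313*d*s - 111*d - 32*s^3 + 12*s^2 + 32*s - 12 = -42*d^3 + d^2*(218*s - 224) + d*(-192*s^2 + 304*s - 70) - 32*s^3 + 48*s^2 - 10*s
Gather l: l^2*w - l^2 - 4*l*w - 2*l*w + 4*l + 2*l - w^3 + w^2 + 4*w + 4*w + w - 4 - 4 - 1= l^2*(w - 1) + l*(6 - 6*w) - w^3 + w^2 + 9*w - 9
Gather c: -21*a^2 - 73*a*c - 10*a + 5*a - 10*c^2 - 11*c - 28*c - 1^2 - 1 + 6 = -21*a^2 - 5*a - 10*c^2 + c*(-73*a - 39) + 4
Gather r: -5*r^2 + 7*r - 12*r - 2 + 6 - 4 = -5*r^2 - 5*r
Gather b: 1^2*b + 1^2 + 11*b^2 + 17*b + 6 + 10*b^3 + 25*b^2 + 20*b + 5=10*b^3 + 36*b^2 + 38*b + 12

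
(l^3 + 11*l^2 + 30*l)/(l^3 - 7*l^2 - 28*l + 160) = l*(l + 6)/(l^2 - 12*l + 32)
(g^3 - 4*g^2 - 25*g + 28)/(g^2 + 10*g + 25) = (g^3 - 4*g^2 - 25*g + 28)/(g^2 + 10*g + 25)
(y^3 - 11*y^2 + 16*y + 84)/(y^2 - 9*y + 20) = (y^3 - 11*y^2 + 16*y + 84)/(y^2 - 9*y + 20)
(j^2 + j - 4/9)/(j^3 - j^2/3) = (j + 4/3)/j^2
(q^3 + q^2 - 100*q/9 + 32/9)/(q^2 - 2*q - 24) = (q^2 - 3*q + 8/9)/(q - 6)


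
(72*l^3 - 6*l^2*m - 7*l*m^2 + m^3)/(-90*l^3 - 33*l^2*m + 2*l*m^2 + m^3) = (-4*l + m)/(5*l + m)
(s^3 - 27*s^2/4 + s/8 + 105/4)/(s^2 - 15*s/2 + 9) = (8*s^2 - 6*s - 35)/(4*(2*s - 3))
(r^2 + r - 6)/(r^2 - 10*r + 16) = (r + 3)/(r - 8)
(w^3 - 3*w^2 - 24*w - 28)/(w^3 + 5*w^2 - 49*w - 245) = (w^2 + 4*w + 4)/(w^2 + 12*w + 35)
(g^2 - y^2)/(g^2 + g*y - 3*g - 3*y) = (g - y)/(g - 3)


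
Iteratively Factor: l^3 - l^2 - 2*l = (l - 2)*(l^2 + l) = (l - 2)*(l + 1)*(l)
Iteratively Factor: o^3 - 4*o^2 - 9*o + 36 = (o - 4)*(o^2 - 9) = (o - 4)*(o + 3)*(o - 3)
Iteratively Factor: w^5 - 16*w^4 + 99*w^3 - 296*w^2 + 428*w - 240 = (w - 2)*(w^4 - 14*w^3 + 71*w^2 - 154*w + 120) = (w - 3)*(w - 2)*(w^3 - 11*w^2 + 38*w - 40) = (w - 3)*(w - 2)^2*(w^2 - 9*w + 20) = (w - 4)*(w - 3)*(w - 2)^2*(w - 5)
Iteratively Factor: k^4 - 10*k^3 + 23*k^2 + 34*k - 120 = (k - 4)*(k^3 - 6*k^2 - k + 30) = (k - 4)*(k - 3)*(k^2 - 3*k - 10) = (k - 5)*(k - 4)*(k - 3)*(k + 2)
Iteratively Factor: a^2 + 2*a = (a)*(a + 2)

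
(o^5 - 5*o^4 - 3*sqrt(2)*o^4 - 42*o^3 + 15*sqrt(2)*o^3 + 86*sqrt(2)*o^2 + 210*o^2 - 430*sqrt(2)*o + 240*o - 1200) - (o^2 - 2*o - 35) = o^5 - 5*o^4 - 3*sqrt(2)*o^4 - 42*o^3 + 15*sqrt(2)*o^3 + 86*sqrt(2)*o^2 + 209*o^2 - 430*sqrt(2)*o + 242*o - 1165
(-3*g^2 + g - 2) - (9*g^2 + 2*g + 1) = -12*g^2 - g - 3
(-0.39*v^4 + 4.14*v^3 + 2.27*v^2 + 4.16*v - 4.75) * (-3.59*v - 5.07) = 1.4001*v^5 - 12.8853*v^4 - 29.1391*v^3 - 26.4433*v^2 - 4.0387*v + 24.0825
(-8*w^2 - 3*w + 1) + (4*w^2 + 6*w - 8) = -4*w^2 + 3*w - 7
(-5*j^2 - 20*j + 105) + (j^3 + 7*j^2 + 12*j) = j^3 + 2*j^2 - 8*j + 105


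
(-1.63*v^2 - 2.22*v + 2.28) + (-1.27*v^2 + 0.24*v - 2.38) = -2.9*v^2 - 1.98*v - 0.1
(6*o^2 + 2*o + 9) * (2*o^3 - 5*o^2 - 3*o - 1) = 12*o^5 - 26*o^4 - 10*o^3 - 57*o^2 - 29*o - 9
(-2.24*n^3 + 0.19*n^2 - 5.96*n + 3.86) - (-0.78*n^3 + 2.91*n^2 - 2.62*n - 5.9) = -1.46*n^3 - 2.72*n^2 - 3.34*n + 9.76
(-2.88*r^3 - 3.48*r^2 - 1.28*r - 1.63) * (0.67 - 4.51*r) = 12.9888*r^4 + 13.7652*r^3 + 3.4412*r^2 + 6.4937*r - 1.0921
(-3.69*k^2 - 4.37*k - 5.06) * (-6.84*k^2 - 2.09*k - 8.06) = 25.2396*k^4 + 37.6029*k^3 + 73.4851*k^2 + 45.7976*k + 40.7836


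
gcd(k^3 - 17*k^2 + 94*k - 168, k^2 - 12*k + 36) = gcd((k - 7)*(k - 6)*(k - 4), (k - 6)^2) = k - 6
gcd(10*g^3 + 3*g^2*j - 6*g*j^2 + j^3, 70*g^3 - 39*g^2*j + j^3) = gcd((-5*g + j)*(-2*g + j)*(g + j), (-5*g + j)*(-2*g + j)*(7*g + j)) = 10*g^2 - 7*g*j + j^2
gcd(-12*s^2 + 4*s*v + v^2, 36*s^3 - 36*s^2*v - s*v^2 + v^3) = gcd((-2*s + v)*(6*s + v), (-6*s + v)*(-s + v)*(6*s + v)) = 6*s + v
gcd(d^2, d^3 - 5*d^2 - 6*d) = d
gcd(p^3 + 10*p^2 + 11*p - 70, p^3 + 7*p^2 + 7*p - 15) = p + 5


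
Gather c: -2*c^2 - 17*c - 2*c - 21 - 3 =-2*c^2 - 19*c - 24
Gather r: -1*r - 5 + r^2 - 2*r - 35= r^2 - 3*r - 40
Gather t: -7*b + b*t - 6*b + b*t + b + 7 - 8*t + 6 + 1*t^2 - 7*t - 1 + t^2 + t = -12*b + 2*t^2 + t*(2*b - 14) + 12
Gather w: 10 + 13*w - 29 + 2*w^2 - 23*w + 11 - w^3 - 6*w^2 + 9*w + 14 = -w^3 - 4*w^2 - w + 6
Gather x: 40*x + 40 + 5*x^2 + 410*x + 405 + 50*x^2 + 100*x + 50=55*x^2 + 550*x + 495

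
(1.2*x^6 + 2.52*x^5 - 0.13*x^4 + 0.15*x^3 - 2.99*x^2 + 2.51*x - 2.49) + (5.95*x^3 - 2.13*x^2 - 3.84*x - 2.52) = 1.2*x^6 + 2.52*x^5 - 0.13*x^4 + 6.1*x^3 - 5.12*x^2 - 1.33*x - 5.01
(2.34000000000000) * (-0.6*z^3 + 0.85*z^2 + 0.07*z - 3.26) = -1.404*z^3 + 1.989*z^2 + 0.1638*z - 7.6284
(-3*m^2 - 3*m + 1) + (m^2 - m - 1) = -2*m^2 - 4*m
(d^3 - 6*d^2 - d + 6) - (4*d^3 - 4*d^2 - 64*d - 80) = -3*d^3 - 2*d^2 + 63*d + 86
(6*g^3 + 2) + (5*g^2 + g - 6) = 6*g^3 + 5*g^2 + g - 4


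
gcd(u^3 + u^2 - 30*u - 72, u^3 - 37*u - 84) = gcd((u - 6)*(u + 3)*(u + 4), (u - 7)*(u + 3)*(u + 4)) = u^2 + 7*u + 12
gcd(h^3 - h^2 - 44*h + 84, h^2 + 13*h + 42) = h + 7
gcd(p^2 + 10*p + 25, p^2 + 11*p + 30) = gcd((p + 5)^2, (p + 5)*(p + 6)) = p + 5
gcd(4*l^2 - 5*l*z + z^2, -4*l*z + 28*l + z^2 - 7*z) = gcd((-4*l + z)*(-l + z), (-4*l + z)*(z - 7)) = -4*l + z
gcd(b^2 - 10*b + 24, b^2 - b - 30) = b - 6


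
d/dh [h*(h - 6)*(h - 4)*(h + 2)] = 4*h^3 - 24*h^2 + 8*h + 48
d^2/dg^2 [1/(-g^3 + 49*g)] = 2*(3*g^2*(g^2 - 49) - (3*g^2 - 49)^2)/(g^3*(g^2 - 49)^3)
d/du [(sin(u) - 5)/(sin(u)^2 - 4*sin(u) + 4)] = (8 - sin(u))*cos(u)/(sin(u) - 2)^3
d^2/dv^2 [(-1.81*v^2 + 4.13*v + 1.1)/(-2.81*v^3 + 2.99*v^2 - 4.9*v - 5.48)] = (28.583882*v^6 - 195.665358*v^5 - 45.5607780000003*v^4 - 149.408818*v^3 + 791.22774*v^2 - 207.696576*v + 241.638128)/(22.188041*v^9 - 70.828017*v^8 + 191.437713*v^7 - 143.934875*v^6 + 57.569298*v^5 + 384.330264*v^4 - 110.919608*v^3 + 125.351712*v^2 + 441.44688*v + 164.566592)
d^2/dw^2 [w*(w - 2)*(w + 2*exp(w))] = 2*w^2*exp(w) + 4*w*exp(w) + 6*w - 4*exp(w) - 4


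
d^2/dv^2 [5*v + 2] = 0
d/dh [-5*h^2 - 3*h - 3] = -10*h - 3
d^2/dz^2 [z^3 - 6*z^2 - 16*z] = 6*z - 12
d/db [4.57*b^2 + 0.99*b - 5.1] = 9.14*b + 0.99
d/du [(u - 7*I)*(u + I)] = 2*u - 6*I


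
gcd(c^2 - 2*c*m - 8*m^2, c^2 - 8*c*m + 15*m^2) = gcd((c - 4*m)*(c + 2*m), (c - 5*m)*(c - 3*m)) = 1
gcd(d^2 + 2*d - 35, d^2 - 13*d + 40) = d - 5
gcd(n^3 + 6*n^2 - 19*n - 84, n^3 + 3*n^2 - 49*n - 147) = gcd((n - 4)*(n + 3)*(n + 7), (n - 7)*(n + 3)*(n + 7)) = n^2 + 10*n + 21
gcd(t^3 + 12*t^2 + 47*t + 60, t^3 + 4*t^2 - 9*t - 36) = t^2 + 7*t + 12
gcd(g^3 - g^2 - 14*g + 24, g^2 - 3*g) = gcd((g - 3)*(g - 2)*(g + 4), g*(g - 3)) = g - 3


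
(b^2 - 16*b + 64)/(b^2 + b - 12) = (b^2 - 16*b + 64)/(b^2 + b - 12)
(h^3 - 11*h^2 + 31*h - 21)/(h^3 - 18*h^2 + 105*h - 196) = (h^2 - 4*h + 3)/(h^2 - 11*h + 28)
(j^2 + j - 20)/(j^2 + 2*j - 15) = (j - 4)/(j - 3)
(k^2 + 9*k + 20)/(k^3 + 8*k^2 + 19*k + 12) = (k + 5)/(k^2 + 4*k + 3)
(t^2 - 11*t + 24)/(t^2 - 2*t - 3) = (t - 8)/(t + 1)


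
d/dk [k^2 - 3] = 2*k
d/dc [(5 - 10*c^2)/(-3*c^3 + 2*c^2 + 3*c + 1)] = 5*(-6*c^4 + 3*c^2 - 8*c - 3)/(9*c^6 - 12*c^5 - 14*c^4 + 6*c^3 + 13*c^2 + 6*c + 1)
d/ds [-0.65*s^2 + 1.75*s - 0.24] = 1.75 - 1.3*s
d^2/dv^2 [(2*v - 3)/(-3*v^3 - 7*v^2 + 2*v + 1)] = 2*(-54*v^5 + 36*v^4 + 394*v^3 + 351*v^2 - 141*v + 37)/(27*v^9 + 189*v^8 + 387*v^7 + 64*v^6 - 384*v^5 - 27*v^4 + 85*v^3 + 9*v^2 - 6*v - 1)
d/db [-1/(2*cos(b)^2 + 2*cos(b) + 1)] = -(2*sin(b) + 2*sin(2*b))/(2*cos(b) + cos(2*b) + 2)^2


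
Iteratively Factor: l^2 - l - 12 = (l + 3)*(l - 4)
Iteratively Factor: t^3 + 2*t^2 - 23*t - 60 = (t + 4)*(t^2 - 2*t - 15) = (t - 5)*(t + 4)*(t + 3)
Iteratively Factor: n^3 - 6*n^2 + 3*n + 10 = (n + 1)*(n^2 - 7*n + 10) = (n - 2)*(n + 1)*(n - 5)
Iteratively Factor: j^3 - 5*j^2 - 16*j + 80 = (j - 5)*(j^2 - 16) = (j - 5)*(j + 4)*(j - 4)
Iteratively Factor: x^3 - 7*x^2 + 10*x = (x)*(x^2 - 7*x + 10) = x*(x - 5)*(x - 2)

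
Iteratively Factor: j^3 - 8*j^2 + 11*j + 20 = (j - 5)*(j^2 - 3*j - 4) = (j - 5)*(j - 4)*(j + 1)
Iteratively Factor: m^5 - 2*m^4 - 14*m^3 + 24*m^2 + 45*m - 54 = (m + 3)*(m^4 - 5*m^3 + m^2 + 21*m - 18) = (m - 3)*(m + 3)*(m^3 - 2*m^2 - 5*m + 6) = (m - 3)^2*(m + 3)*(m^2 + m - 2) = (m - 3)^2*(m + 2)*(m + 3)*(m - 1)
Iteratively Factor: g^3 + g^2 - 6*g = (g + 3)*(g^2 - 2*g) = g*(g + 3)*(g - 2)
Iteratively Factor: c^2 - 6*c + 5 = (c - 1)*(c - 5)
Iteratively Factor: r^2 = (r)*(r)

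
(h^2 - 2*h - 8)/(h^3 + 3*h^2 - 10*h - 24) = (h - 4)/(h^2 + h - 12)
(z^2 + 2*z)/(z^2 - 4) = z/(z - 2)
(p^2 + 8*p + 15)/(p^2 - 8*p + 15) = (p^2 + 8*p + 15)/(p^2 - 8*p + 15)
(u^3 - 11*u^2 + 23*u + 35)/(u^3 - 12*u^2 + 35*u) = (u + 1)/u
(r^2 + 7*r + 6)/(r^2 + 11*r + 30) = (r + 1)/(r + 5)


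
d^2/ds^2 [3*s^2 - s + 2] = 6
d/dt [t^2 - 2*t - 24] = 2*t - 2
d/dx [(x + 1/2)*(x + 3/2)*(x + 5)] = 3*x^2 + 14*x + 43/4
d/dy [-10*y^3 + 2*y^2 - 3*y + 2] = -30*y^2 + 4*y - 3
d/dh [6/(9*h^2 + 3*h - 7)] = 18*(-6*h - 1)/(9*h^2 + 3*h - 7)^2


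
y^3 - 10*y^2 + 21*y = y*(y - 7)*(y - 3)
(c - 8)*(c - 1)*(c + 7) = c^3 - 2*c^2 - 55*c + 56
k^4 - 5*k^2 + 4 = (k - 2)*(k - 1)*(k + 1)*(k + 2)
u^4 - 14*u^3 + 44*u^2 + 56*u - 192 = (u - 8)*(u - 6)*(u - 2)*(u + 2)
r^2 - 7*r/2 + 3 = (r - 2)*(r - 3/2)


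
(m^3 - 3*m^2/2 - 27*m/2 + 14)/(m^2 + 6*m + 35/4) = 2*(m^2 - 5*m + 4)/(2*m + 5)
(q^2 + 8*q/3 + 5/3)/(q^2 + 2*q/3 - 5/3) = (q + 1)/(q - 1)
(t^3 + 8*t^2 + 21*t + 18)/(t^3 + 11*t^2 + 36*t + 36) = (t + 3)/(t + 6)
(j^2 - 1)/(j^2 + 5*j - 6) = (j + 1)/(j + 6)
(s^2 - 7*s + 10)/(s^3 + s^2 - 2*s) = (s^2 - 7*s + 10)/(s*(s^2 + s - 2))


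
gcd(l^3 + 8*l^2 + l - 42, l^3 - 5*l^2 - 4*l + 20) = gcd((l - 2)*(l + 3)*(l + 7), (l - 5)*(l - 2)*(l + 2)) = l - 2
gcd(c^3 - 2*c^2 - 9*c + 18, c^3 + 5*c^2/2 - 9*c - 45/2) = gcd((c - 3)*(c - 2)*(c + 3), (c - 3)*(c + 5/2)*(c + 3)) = c^2 - 9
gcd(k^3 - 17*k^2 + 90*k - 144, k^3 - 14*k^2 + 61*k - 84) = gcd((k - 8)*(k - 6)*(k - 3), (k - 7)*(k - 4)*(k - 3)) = k - 3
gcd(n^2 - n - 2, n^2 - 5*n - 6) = n + 1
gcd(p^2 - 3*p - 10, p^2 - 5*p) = p - 5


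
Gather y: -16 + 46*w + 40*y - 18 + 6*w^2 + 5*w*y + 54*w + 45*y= 6*w^2 + 100*w + y*(5*w + 85) - 34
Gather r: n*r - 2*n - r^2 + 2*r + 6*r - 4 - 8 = -2*n - r^2 + r*(n + 8) - 12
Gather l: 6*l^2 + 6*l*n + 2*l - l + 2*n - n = 6*l^2 + l*(6*n + 1) + n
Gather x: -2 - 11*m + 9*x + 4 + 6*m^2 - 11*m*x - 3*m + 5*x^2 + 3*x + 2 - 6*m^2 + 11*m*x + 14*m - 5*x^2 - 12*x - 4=0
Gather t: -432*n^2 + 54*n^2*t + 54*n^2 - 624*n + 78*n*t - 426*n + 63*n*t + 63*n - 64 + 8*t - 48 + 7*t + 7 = -378*n^2 - 987*n + t*(54*n^2 + 141*n + 15) - 105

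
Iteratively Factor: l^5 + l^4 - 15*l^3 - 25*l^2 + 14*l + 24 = (l + 2)*(l^4 - l^3 - 13*l^2 + l + 12) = (l + 1)*(l + 2)*(l^3 - 2*l^2 - 11*l + 12) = (l + 1)*(l + 2)*(l + 3)*(l^2 - 5*l + 4) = (l - 4)*(l + 1)*(l + 2)*(l + 3)*(l - 1)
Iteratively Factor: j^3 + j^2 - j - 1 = (j + 1)*(j^2 - 1) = (j + 1)^2*(j - 1)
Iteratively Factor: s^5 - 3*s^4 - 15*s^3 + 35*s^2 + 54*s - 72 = (s - 1)*(s^4 - 2*s^3 - 17*s^2 + 18*s + 72) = (s - 1)*(s + 3)*(s^3 - 5*s^2 - 2*s + 24) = (s - 3)*(s - 1)*(s + 3)*(s^2 - 2*s - 8) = (s - 4)*(s - 3)*(s - 1)*(s + 3)*(s + 2)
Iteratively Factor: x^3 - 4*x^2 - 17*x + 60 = (x + 4)*(x^2 - 8*x + 15) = (x - 3)*(x + 4)*(x - 5)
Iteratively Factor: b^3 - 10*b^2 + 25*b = (b - 5)*(b^2 - 5*b) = (b - 5)^2*(b)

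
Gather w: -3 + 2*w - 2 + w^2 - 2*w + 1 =w^2 - 4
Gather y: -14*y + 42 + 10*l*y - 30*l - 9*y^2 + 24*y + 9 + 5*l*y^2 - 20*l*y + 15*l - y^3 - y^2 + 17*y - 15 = -15*l - y^3 + y^2*(5*l - 10) + y*(27 - 10*l) + 36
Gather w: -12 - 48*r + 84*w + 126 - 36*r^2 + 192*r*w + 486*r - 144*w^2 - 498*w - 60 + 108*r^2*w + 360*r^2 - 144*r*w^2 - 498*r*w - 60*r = 324*r^2 + 378*r + w^2*(-144*r - 144) + w*(108*r^2 - 306*r - 414) + 54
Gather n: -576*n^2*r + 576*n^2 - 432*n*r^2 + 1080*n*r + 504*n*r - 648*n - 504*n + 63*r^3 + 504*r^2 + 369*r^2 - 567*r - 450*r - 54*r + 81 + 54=n^2*(576 - 576*r) + n*(-432*r^2 + 1584*r - 1152) + 63*r^3 + 873*r^2 - 1071*r + 135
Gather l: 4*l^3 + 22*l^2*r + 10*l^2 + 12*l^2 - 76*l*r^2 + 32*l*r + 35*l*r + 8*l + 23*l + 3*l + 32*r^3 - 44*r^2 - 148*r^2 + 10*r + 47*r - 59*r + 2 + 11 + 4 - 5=4*l^3 + l^2*(22*r + 22) + l*(-76*r^2 + 67*r + 34) + 32*r^3 - 192*r^2 - 2*r + 12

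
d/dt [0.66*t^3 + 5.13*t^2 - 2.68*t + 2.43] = 1.98*t^2 + 10.26*t - 2.68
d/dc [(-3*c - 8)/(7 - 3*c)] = -45/(3*c - 7)^2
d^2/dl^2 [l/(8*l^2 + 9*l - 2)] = 2*(l*(16*l + 9)^2 - 3*(8*l + 3)*(8*l^2 + 9*l - 2))/(8*l^2 + 9*l - 2)^3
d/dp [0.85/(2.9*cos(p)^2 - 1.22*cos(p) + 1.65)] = (4.93*cos(p) - 1.037)*sin(p)/(2.9*cos(p)^2 - 1.22*cos(p) + 1.65)^2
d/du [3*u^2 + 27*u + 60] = 6*u + 27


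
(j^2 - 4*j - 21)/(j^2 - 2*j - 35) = (j + 3)/(j + 5)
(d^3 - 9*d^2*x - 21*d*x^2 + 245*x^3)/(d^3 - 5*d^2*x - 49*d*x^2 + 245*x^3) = (-d^2 + 2*d*x + 35*x^2)/(-d^2 - 2*d*x + 35*x^2)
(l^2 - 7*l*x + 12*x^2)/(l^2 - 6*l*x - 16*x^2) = (-l^2 + 7*l*x - 12*x^2)/(-l^2 + 6*l*x + 16*x^2)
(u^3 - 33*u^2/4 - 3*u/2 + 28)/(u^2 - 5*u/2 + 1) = (4*u^2 - 25*u - 56)/(2*(2*u - 1))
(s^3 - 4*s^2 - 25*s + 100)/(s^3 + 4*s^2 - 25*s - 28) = (s^2 - 25)/(s^2 + 8*s + 7)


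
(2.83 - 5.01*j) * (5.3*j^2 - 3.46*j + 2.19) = -26.553*j^3 + 32.3336*j^2 - 20.7637*j + 6.1977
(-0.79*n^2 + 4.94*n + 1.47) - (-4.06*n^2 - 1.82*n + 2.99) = 3.27*n^2 + 6.76*n - 1.52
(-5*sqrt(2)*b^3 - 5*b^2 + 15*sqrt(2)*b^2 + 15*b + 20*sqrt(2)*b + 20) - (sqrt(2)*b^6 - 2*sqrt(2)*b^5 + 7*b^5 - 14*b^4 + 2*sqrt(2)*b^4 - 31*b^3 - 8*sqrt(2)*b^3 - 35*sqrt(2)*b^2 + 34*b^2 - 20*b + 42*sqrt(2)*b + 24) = -sqrt(2)*b^6 - 7*b^5 + 2*sqrt(2)*b^5 - 2*sqrt(2)*b^4 + 14*b^4 + 3*sqrt(2)*b^3 + 31*b^3 - 39*b^2 + 50*sqrt(2)*b^2 - 22*sqrt(2)*b + 35*b - 4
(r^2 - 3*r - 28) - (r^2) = -3*r - 28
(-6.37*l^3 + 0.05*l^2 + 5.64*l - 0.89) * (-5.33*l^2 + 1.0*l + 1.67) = 33.9521*l^5 - 6.6365*l^4 - 40.6491*l^3 + 10.4672*l^2 + 8.5288*l - 1.4863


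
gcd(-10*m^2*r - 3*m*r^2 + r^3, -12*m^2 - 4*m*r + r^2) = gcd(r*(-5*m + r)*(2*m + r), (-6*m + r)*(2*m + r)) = 2*m + r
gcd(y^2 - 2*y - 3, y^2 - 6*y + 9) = y - 3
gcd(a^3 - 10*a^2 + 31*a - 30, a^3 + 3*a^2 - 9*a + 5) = 1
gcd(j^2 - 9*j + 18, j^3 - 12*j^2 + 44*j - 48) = j - 6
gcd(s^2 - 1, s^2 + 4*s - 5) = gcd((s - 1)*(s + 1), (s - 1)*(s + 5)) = s - 1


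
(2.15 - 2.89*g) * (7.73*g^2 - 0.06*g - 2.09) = -22.3397*g^3 + 16.7929*g^2 + 5.9111*g - 4.4935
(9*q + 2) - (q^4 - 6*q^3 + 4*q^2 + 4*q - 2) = -q^4 + 6*q^3 - 4*q^2 + 5*q + 4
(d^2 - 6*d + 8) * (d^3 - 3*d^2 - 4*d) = d^5 - 9*d^4 + 22*d^3 - 32*d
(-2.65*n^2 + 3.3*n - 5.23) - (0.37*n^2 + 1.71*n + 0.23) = -3.02*n^2 + 1.59*n - 5.46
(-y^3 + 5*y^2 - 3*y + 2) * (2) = -2*y^3 + 10*y^2 - 6*y + 4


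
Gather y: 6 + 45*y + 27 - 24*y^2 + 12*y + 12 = -24*y^2 + 57*y + 45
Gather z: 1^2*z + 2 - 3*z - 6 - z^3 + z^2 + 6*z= -z^3 + z^2 + 4*z - 4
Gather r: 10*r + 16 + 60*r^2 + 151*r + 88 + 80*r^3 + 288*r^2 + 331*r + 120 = 80*r^3 + 348*r^2 + 492*r + 224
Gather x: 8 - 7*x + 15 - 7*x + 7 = 30 - 14*x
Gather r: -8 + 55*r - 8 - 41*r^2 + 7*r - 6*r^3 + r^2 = -6*r^3 - 40*r^2 + 62*r - 16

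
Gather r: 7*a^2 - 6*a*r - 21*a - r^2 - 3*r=7*a^2 - 21*a - r^2 + r*(-6*a - 3)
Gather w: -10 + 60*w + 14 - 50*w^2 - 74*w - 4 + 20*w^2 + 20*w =-30*w^2 + 6*w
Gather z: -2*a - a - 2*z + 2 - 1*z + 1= -3*a - 3*z + 3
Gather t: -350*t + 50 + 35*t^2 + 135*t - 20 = 35*t^2 - 215*t + 30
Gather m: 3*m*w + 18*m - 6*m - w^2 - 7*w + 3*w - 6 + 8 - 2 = m*(3*w + 12) - w^2 - 4*w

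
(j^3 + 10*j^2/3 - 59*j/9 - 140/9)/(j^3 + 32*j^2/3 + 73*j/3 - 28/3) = (9*j^2 - 6*j - 35)/(3*(3*j^2 + 20*j - 7))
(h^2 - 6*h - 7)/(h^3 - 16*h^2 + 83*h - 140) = (h + 1)/(h^2 - 9*h + 20)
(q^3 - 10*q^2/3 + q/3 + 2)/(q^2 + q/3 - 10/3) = (3*q^3 - 10*q^2 + q + 6)/(3*q^2 + q - 10)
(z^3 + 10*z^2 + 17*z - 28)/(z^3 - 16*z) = (z^2 + 6*z - 7)/(z*(z - 4))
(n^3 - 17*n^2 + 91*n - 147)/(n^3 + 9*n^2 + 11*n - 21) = (n^3 - 17*n^2 + 91*n - 147)/(n^3 + 9*n^2 + 11*n - 21)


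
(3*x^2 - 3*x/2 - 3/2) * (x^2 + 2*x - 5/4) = 3*x^4 + 9*x^3/2 - 33*x^2/4 - 9*x/8 + 15/8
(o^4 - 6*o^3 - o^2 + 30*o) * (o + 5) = o^5 - o^4 - 31*o^3 + 25*o^2 + 150*o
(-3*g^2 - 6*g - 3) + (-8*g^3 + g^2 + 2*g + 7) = -8*g^3 - 2*g^2 - 4*g + 4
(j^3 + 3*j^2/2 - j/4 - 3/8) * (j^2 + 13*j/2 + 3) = j^5 + 8*j^4 + 25*j^3/2 + 5*j^2/2 - 51*j/16 - 9/8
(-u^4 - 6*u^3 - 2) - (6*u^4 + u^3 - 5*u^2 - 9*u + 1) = -7*u^4 - 7*u^3 + 5*u^2 + 9*u - 3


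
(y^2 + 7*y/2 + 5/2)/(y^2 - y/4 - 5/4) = 2*(2*y + 5)/(4*y - 5)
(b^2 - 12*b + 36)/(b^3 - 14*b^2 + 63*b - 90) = (b - 6)/(b^2 - 8*b + 15)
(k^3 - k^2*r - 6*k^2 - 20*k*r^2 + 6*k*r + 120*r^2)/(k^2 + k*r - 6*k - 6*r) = (k^2 - k*r - 20*r^2)/(k + r)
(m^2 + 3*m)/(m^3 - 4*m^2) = (m + 3)/(m*(m - 4))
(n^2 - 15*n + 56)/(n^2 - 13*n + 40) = (n - 7)/(n - 5)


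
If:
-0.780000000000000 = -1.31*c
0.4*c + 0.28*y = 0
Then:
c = 0.60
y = -0.85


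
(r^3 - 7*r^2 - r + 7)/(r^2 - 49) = (r^2 - 1)/(r + 7)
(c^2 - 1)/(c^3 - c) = 1/c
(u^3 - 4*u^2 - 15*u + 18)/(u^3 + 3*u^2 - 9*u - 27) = (u^2 - 7*u + 6)/(u^2 - 9)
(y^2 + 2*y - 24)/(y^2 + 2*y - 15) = (y^2 + 2*y - 24)/(y^2 + 2*y - 15)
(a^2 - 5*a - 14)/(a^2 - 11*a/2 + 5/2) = 2*(a^2 - 5*a - 14)/(2*a^2 - 11*a + 5)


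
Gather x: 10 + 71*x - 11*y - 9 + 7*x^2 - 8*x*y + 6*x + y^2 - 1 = 7*x^2 + x*(77 - 8*y) + y^2 - 11*y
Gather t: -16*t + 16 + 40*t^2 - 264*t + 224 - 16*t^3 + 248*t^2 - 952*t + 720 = -16*t^3 + 288*t^2 - 1232*t + 960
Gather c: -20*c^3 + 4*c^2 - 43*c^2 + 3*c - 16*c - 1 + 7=-20*c^3 - 39*c^2 - 13*c + 6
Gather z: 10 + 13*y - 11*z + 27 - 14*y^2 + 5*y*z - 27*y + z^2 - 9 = -14*y^2 - 14*y + z^2 + z*(5*y - 11) + 28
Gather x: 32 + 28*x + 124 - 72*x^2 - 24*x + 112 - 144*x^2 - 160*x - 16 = -216*x^2 - 156*x + 252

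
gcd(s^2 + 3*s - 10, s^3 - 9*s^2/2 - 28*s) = 1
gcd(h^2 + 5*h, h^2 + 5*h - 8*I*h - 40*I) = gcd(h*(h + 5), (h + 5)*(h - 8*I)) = h + 5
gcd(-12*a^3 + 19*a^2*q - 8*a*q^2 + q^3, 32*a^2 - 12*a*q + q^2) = -4*a + q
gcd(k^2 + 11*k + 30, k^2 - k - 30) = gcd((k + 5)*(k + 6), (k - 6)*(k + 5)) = k + 5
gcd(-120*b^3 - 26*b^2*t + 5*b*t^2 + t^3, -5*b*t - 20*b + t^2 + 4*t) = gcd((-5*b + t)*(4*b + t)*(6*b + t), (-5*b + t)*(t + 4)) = -5*b + t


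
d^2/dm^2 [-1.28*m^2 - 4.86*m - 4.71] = -2.56000000000000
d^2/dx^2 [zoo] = 0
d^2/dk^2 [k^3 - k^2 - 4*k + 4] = 6*k - 2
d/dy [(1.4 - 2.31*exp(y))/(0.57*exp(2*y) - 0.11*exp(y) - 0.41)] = (1.3167*exp(2*y) - 1.596*exp(y) + 1.1011)*exp(y)/(0.3249*exp(4*y) - 0.1254*exp(3*y) - 0.4553*exp(2*y) + 0.0902*exp(y) + 0.1681)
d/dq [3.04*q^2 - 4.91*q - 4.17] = 6.08*q - 4.91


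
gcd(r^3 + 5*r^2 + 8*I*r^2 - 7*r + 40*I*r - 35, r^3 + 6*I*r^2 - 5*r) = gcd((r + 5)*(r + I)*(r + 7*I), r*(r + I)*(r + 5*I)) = r + I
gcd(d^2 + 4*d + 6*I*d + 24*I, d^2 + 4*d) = d + 4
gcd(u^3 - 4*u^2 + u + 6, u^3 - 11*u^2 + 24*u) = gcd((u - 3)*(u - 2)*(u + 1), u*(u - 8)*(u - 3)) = u - 3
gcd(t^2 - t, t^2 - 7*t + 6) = t - 1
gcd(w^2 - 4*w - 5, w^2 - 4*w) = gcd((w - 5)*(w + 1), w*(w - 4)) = 1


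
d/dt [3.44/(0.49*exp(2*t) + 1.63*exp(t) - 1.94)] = (-3.3712*exp(t) - 5.6072)*exp(t)/(0.49*exp(2*t) + 1.63*exp(t) - 1.94)^2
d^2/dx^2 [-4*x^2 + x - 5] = -8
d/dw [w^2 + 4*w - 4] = 2*w + 4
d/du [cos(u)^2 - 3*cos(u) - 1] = (3 - 2*cos(u))*sin(u)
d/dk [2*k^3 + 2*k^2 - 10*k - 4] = 6*k^2 + 4*k - 10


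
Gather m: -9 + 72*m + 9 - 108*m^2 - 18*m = -108*m^2 + 54*m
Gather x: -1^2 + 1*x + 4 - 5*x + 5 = 8 - 4*x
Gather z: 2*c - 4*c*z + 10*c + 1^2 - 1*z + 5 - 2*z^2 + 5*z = 12*c - 2*z^2 + z*(4 - 4*c) + 6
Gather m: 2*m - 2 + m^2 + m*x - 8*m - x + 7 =m^2 + m*(x - 6) - x + 5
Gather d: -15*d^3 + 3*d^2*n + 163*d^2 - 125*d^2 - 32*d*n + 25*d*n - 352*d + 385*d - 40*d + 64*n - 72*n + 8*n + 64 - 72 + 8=-15*d^3 + d^2*(3*n + 38) + d*(-7*n - 7)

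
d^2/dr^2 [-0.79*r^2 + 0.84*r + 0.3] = -1.58000000000000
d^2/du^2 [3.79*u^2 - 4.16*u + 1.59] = 7.58000000000000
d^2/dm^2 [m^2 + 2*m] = 2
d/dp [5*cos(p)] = -5*sin(p)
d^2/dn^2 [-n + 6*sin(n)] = -6*sin(n)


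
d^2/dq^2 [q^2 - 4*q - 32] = 2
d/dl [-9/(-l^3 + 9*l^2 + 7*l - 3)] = 9*(-3*l^2 + 18*l + 7)/(l^3 - 9*l^2 - 7*l + 3)^2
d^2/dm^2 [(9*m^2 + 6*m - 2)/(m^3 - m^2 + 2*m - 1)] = 2*(9*m^6 + 18*m^5 - 84*m^4 + 91*m^3 - 9*m^2 - 12*m + 15)/(m^9 - 3*m^8 + 9*m^7 - 16*m^6 + 24*m^5 - 27*m^4 + 23*m^3 - 15*m^2 + 6*m - 1)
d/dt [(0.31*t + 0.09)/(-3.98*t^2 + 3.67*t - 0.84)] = (1.2338*t^2 + 0.7164*t - 0.5907)/(15.8404*t^4 - 29.2132*t^3 + 20.1553*t^2 - 6.1656*t + 0.7056)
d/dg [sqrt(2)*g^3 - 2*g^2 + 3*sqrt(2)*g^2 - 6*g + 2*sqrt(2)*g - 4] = 3*sqrt(2)*g^2 - 4*g + 6*sqrt(2)*g - 6 + 2*sqrt(2)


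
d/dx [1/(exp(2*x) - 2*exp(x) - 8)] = 2*(1 - exp(x))*exp(x)/(-exp(2*x) + 2*exp(x) + 8)^2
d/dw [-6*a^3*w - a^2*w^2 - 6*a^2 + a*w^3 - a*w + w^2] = -6*a^3 - 2*a^2*w + 3*a*w^2 - a + 2*w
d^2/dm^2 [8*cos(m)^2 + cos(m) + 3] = -cos(m) - 16*cos(2*m)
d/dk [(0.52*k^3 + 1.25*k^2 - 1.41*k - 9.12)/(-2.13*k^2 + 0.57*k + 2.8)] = (-1.1076*k^4 + 0.5928*k^3 + 2.0772*k^2 - 31.8512*k + 1.2504)/(4.5369*k^4 - 2.4282*k^3 - 11.6031*k^2 + 3.192*k + 7.84)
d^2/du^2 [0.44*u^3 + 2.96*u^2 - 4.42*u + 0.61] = 2.64*u + 5.92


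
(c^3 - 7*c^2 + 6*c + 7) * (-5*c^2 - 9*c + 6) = -5*c^5 + 26*c^4 + 39*c^3 - 131*c^2 - 27*c + 42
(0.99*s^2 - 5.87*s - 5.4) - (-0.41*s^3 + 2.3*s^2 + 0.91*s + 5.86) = 0.41*s^3 - 1.31*s^2 - 6.78*s - 11.26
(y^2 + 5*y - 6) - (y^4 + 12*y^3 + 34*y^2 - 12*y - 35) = -y^4 - 12*y^3 - 33*y^2 + 17*y + 29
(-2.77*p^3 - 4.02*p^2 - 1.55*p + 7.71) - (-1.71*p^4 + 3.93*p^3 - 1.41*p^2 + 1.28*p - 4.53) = 1.71*p^4 - 6.7*p^3 - 2.61*p^2 - 2.83*p + 12.24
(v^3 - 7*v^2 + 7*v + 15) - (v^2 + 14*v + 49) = v^3 - 8*v^2 - 7*v - 34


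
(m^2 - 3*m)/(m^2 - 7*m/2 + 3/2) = 2*m/(2*m - 1)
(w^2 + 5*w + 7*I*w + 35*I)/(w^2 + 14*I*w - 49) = (w + 5)/(w + 7*I)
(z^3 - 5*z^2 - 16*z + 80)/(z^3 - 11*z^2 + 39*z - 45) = (z^2 - 16)/(z^2 - 6*z + 9)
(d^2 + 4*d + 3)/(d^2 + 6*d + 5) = (d + 3)/(d + 5)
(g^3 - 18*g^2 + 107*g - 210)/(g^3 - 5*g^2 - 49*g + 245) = (g - 6)/(g + 7)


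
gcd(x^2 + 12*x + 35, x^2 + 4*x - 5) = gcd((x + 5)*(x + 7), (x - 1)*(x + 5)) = x + 5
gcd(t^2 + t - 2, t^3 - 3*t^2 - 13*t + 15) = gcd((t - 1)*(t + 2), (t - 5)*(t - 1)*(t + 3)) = t - 1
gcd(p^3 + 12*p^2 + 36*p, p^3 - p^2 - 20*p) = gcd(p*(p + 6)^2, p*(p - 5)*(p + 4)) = p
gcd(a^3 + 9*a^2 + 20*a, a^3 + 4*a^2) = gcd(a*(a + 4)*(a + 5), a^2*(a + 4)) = a^2 + 4*a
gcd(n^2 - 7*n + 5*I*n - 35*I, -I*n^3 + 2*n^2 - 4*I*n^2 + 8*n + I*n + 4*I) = 1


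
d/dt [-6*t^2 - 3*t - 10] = -12*t - 3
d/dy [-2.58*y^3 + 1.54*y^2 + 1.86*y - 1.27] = -7.74*y^2 + 3.08*y + 1.86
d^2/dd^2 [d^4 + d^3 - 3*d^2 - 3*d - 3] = 12*d^2 + 6*d - 6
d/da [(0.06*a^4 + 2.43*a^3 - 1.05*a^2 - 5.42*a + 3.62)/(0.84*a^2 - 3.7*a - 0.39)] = (0.1008*a^5 + 1.3752*a^4 - 18.0756*a^3 + 5.5947*a^2 - 5.2626*a + 15.5078)/(0.7056*a^4 - 6.216*a^3 + 13.0348*a^2 + 2.886*a + 0.1521)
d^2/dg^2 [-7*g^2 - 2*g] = -14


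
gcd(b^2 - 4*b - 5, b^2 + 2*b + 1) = b + 1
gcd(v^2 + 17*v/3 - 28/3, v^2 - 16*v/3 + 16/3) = v - 4/3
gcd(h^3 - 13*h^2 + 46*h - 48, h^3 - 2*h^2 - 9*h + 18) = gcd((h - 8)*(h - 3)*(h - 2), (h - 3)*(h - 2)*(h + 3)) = h^2 - 5*h + 6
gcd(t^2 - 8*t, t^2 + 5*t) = t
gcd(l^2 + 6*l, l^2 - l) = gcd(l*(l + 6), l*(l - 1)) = l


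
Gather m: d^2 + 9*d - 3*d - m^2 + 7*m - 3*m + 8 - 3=d^2 + 6*d - m^2 + 4*m + 5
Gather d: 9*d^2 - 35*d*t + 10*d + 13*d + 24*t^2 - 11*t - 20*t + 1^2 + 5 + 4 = 9*d^2 + d*(23 - 35*t) + 24*t^2 - 31*t + 10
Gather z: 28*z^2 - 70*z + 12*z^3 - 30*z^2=12*z^3 - 2*z^2 - 70*z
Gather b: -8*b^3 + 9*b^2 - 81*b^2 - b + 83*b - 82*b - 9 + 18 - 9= -8*b^3 - 72*b^2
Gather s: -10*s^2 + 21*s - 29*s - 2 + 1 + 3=-10*s^2 - 8*s + 2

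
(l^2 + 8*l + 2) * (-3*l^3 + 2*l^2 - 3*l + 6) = -3*l^5 - 22*l^4 + 7*l^3 - 14*l^2 + 42*l + 12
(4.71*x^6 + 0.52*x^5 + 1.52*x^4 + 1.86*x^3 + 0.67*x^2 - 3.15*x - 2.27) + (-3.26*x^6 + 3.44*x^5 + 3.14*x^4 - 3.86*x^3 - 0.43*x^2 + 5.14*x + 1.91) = 1.45*x^6 + 3.96*x^5 + 4.66*x^4 - 2.0*x^3 + 0.24*x^2 + 1.99*x - 0.36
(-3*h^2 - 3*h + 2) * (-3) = 9*h^2 + 9*h - 6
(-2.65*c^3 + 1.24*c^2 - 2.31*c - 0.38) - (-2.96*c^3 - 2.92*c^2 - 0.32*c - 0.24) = 0.31*c^3 + 4.16*c^2 - 1.99*c - 0.14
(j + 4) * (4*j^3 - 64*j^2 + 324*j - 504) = 4*j^4 - 48*j^3 + 68*j^2 + 792*j - 2016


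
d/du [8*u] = 8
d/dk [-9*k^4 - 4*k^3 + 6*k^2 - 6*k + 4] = -36*k^3 - 12*k^2 + 12*k - 6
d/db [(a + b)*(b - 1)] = a + 2*b - 1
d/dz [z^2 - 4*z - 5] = 2*z - 4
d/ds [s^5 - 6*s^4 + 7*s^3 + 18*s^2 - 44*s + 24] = 5*s^4 - 24*s^3 + 21*s^2 + 36*s - 44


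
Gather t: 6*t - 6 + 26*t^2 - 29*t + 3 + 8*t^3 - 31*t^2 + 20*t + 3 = 8*t^3 - 5*t^2 - 3*t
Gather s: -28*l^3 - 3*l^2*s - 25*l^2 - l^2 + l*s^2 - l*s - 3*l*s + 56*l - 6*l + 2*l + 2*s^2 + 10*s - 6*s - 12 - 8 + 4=-28*l^3 - 26*l^2 + 52*l + s^2*(l + 2) + s*(-3*l^2 - 4*l + 4) - 16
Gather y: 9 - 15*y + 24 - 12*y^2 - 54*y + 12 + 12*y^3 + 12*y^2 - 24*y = 12*y^3 - 93*y + 45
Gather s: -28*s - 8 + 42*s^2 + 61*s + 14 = 42*s^2 + 33*s + 6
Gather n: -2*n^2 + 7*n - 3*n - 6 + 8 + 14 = -2*n^2 + 4*n + 16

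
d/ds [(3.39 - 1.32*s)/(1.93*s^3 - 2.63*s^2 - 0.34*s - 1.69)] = (5.0952*s^3 - 23.0997*s^2 + 17.8314*s + 3.3834)/(3.7249*s^6 - 10.1518*s^5 + 5.6045*s^4 - 4.735*s^3 + 9.005*s^2 + 1.1492*s + 2.8561)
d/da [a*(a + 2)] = 2*a + 2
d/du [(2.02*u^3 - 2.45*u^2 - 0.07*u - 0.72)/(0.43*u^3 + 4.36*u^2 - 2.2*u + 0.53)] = (4.44089209850063e-16*u^5 + 9.86070000000001*u^4 - 8.8278*u^3 + 9.8358*u^2 + 3.6814*u - 1.6211)/(0.1849*u^6 + 3.7496*u^5 + 17.1176*u^4 - 18.7282*u^3 + 9.4616*u^2 - 2.332*u + 0.2809)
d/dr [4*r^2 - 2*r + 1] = 8*r - 2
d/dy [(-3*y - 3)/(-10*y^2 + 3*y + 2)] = 3*(-10*y^2 - 20*y + 1)/(100*y^4 - 60*y^3 - 31*y^2 + 12*y + 4)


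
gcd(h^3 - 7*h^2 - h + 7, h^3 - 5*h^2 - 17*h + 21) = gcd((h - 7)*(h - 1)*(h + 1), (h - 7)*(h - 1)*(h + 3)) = h^2 - 8*h + 7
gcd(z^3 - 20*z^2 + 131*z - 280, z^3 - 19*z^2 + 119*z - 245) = z^2 - 12*z + 35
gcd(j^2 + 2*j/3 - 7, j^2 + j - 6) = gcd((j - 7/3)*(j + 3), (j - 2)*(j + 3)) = j + 3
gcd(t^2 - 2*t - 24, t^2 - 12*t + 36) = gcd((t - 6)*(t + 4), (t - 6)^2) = t - 6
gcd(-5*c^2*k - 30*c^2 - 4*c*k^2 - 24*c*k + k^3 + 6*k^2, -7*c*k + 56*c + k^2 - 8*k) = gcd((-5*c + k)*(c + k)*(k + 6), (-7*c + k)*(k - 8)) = 1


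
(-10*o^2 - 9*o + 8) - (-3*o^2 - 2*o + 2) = -7*o^2 - 7*o + 6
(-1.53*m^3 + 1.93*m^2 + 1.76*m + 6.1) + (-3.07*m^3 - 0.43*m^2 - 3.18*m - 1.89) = -4.6*m^3 + 1.5*m^2 - 1.42*m + 4.21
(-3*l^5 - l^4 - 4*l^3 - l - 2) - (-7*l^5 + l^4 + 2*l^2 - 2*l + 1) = 4*l^5 - 2*l^4 - 4*l^3 - 2*l^2 + l - 3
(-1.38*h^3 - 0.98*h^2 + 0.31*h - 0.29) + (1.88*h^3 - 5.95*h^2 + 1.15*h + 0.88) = 0.5*h^3 - 6.93*h^2 + 1.46*h + 0.59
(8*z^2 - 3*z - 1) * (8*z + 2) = 64*z^3 - 8*z^2 - 14*z - 2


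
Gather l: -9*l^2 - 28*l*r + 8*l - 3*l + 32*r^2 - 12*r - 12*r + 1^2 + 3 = -9*l^2 + l*(5 - 28*r) + 32*r^2 - 24*r + 4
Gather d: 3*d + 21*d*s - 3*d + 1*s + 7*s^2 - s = 21*d*s + 7*s^2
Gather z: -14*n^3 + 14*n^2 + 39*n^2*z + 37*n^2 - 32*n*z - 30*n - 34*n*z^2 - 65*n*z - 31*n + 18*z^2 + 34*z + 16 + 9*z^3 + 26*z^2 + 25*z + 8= -14*n^3 + 51*n^2 - 61*n + 9*z^3 + z^2*(44 - 34*n) + z*(39*n^2 - 97*n + 59) + 24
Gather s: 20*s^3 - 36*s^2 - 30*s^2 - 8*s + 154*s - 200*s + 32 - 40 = 20*s^3 - 66*s^2 - 54*s - 8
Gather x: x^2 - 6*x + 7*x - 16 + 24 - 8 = x^2 + x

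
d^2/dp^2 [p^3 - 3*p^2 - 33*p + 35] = 6*p - 6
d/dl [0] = 0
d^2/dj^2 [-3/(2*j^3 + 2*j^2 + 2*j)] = 3*(j*(3*j + 1)*(j^2 + j + 1) - (3*j^2 + 2*j + 1)^2)/(j^3*(j^2 + j + 1)^3)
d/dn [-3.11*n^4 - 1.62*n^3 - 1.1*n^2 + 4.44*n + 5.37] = -12.44*n^3 - 4.86*n^2 - 2.2*n + 4.44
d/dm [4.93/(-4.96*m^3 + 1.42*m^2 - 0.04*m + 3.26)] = (73.3584*m^2 - 14.0012*m + 0.1972)/(4.96*m^3 - 1.42*m^2 + 0.04*m - 3.26)^2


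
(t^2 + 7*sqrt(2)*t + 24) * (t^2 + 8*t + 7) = t^4 + 8*t^3 + 7*sqrt(2)*t^3 + 31*t^2 + 56*sqrt(2)*t^2 + 49*sqrt(2)*t + 192*t + 168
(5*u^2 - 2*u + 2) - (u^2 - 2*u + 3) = 4*u^2 - 1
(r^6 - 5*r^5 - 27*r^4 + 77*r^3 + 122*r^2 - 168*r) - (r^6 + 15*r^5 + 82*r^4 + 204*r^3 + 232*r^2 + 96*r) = -20*r^5 - 109*r^4 - 127*r^3 - 110*r^2 - 264*r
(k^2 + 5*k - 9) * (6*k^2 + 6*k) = 6*k^4 + 36*k^3 - 24*k^2 - 54*k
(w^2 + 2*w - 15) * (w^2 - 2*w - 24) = w^4 - 43*w^2 - 18*w + 360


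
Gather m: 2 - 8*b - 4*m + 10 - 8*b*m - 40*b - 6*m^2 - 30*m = -48*b - 6*m^2 + m*(-8*b - 34) + 12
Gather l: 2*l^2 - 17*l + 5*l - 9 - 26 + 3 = 2*l^2 - 12*l - 32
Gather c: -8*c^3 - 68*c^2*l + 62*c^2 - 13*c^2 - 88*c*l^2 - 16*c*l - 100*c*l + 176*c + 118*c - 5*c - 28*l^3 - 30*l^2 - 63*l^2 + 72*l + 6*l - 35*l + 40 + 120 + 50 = -8*c^3 + c^2*(49 - 68*l) + c*(-88*l^2 - 116*l + 289) - 28*l^3 - 93*l^2 + 43*l + 210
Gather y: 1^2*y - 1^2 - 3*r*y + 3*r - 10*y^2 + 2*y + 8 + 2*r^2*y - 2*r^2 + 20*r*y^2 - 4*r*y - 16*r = -2*r^2 - 13*r + y^2*(20*r - 10) + y*(2*r^2 - 7*r + 3) + 7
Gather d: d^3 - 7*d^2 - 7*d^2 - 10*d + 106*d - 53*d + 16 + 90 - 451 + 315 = d^3 - 14*d^2 + 43*d - 30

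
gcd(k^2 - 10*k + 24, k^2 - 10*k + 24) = k^2 - 10*k + 24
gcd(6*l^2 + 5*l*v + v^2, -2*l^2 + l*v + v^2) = 2*l + v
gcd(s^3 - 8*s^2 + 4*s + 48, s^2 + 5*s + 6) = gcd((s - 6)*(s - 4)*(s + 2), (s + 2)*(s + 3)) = s + 2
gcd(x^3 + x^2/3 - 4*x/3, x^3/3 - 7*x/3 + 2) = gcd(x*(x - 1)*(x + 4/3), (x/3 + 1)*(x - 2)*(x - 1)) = x - 1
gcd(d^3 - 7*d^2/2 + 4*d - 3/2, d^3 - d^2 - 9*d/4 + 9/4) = d^2 - 5*d/2 + 3/2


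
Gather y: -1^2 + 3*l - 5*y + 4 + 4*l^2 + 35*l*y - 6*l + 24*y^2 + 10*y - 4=4*l^2 - 3*l + 24*y^2 + y*(35*l + 5) - 1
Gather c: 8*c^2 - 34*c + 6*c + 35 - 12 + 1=8*c^2 - 28*c + 24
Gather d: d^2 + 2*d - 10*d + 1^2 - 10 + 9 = d^2 - 8*d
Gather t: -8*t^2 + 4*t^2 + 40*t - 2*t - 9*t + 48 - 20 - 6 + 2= -4*t^2 + 29*t + 24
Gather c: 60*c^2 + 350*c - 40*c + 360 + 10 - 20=60*c^2 + 310*c + 350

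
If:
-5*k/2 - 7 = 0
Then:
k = -14/5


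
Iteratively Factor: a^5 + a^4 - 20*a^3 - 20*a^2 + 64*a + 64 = (a + 1)*(a^4 - 20*a^2 + 64) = (a - 2)*(a + 1)*(a^3 + 2*a^2 - 16*a - 32) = (a - 2)*(a + 1)*(a + 4)*(a^2 - 2*a - 8) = (a - 4)*(a - 2)*(a + 1)*(a + 4)*(a + 2)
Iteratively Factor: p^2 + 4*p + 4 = (p + 2)*(p + 2)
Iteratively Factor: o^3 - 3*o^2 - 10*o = (o)*(o^2 - 3*o - 10) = o*(o - 5)*(o + 2)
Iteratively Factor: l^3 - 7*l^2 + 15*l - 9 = (l - 3)*(l^2 - 4*l + 3) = (l - 3)^2*(l - 1)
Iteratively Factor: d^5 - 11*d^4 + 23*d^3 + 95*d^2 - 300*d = (d + 3)*(d^4 - 14*d^3 + 65*d^2 - 100*d) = d*(d + 3)*(d^3 - 14*d^2 + 65*d - 100) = d*(d - 5)*(d + 3)*(d^2 - 9*d + 20) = d*(d - 5)*(d - 4)*(d + 3)*(d - 5)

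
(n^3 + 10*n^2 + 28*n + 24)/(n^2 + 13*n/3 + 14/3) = 3*(n^2 + 8*n + 12)/(3*n + 7)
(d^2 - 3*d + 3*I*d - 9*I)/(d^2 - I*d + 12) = (d - 3)/(d - 4*I)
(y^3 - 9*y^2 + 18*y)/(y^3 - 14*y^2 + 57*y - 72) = y*(y - 6)/(y^2 - 11*y + 24)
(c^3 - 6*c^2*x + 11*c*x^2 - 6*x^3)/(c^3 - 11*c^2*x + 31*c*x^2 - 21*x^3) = (-c + 2*x)/(-c + 7*x)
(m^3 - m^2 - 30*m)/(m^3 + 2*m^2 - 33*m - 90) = m/(m + 3)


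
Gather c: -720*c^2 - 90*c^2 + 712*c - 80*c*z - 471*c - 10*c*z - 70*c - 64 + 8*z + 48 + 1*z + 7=-810*c^2 + c*(171 - 90*z) + 9*z - 9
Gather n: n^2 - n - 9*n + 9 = n^2 - 10*n + 9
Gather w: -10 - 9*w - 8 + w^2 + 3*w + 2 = w^2 - 6*w - 16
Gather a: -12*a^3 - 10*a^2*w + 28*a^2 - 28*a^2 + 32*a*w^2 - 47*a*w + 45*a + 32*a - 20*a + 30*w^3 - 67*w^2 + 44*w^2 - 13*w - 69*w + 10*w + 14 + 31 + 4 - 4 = -12*a^3 - 10*a^2*w + a*(32*w^2 - 47*w + 57) + 30*w^3 - 23*w^2 - 72*w + 45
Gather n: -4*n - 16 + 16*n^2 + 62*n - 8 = 16*n^2 + 58*n - 24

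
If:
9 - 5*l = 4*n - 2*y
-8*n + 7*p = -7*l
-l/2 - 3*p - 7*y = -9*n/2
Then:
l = 362*y/65 - 27/13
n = 63/13 - 84*y/13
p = 99/13 - 842*y/65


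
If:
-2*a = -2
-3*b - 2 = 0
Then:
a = 1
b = -2/3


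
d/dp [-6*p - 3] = -6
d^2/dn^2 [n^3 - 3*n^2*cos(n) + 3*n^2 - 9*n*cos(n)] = 3*n^2*cos(n) + 12*n*sin(n) + 9*n*cos(n) + 6*n + 18*sin(n) - 6*cos(n) + 6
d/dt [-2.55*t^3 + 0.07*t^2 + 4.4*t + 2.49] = -7.65*t^2 + 0.14*t + 4.4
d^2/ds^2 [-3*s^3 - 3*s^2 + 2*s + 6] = -18*s - 6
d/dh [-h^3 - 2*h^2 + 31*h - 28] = -3*h^2 - 4*h + 31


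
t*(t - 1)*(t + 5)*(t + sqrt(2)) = t^4 + sqrt(2)*t^3 + 4*t^3 - 5*t^2 + 4*sqrt(2)*t^2 - 5*sqrt(2)*t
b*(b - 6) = b^2 - 6*b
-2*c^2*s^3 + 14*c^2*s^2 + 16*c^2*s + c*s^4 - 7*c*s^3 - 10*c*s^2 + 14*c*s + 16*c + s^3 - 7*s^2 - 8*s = (-2*c + s)*(s - 8)*(s + 1)*(c*s + 1)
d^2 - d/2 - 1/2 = (d - 1)*(d + 1/2)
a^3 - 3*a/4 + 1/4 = (a - 1/2)^2*(a + 1)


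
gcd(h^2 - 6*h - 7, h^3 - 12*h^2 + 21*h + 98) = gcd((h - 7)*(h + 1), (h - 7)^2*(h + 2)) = h - 7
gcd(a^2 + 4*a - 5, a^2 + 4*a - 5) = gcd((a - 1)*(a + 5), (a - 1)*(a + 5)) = a^2 + 4*a - 5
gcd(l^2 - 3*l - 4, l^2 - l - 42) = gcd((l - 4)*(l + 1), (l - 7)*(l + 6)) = 1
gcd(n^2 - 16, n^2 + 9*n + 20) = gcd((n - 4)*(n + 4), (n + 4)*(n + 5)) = n + 4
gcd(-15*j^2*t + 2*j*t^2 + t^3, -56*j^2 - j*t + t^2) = 1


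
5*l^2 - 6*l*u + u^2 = (-5*l + u)*(-l + u)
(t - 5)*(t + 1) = t^2 - 4*t - 5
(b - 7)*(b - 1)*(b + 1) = b^3 - 7*b^2 - b + 7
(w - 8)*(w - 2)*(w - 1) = w^3 - 11*w^2 + 26*w - 16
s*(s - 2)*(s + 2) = s^3 - 4*s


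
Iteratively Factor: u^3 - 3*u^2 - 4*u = (u - 4)*(u^2 + u) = (u - 4)*(u + 1)*(u)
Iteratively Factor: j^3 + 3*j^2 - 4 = (j + 2)*(j^2 + j - 2) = (j - 1)*(j + 2)*(j + 2)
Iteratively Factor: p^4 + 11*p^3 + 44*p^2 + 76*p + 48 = (p + 2)*(p^3 + 9*p^2 + 26*p + 24) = (p + 2)*(p + 3)*(p^2 + 6*p + 8) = (p + 2)^2*(p + 3)*(p + 4)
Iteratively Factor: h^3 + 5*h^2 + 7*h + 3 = (h + 3)*(h^2 + 2*h + 1) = (h + 1)*(h + 3)*(h + 1)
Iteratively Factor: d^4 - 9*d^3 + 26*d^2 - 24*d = (d - 2)*(d^3 - 7*d^2 + 12*d) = d*(d - 2)*(d^2 - 7*d + 12) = d*(d - 4)*(d - 2)*(d - 3)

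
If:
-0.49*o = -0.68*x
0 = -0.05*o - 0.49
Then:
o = -9.80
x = -7.06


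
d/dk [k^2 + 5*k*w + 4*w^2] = 2*k + 5*w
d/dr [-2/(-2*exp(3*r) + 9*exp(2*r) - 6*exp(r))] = 12*(-exp(2*r) + 3*exp(r) - 1)*exp(-r)/(2*exp(2*r) - 9*exp(r) + 6)^2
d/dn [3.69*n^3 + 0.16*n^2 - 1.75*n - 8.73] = 11.07*n^2 + 0.32*n - 1.75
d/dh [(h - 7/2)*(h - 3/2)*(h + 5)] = 3*h^2 - 79/4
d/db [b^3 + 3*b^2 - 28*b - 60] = 3*b^2 + 6*b - 28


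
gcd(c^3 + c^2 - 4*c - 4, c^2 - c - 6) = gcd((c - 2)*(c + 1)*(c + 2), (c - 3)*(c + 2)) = c + 2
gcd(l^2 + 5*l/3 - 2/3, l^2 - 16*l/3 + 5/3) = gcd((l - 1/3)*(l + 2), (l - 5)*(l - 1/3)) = l - 1/3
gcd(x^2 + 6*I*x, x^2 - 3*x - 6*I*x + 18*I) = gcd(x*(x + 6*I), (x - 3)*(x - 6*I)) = 1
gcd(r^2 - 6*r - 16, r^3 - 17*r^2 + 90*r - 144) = r - 8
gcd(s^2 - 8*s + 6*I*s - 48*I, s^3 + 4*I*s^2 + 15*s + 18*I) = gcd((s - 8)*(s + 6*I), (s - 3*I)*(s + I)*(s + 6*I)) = s + 6*I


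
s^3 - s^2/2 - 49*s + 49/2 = (s - 7)*(s - 1/2)*(s + 7)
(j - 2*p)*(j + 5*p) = j^2 + 3*j*p - 10*p^2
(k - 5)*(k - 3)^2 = k^3 - 11*k^2 + 39*k - 45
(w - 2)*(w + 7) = w^2 + 5*w - 14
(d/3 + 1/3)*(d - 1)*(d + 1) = d^3/3 + d^2/3 - d/3 - 1/3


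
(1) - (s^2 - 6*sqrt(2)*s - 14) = -s^2 + 6*sqrt(2)*s + 15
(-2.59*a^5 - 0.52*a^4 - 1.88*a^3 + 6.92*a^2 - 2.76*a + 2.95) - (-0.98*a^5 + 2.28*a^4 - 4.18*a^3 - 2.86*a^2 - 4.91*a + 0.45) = -1.61*a^5 - 2.8*a^4 + 2.3*a^3 + 9.78*a^2 + 2.15*a + 2.5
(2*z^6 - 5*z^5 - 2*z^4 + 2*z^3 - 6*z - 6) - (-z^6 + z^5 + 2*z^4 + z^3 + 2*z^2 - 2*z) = 3*z^6 - 6*z^5 - 4*z^4 + z^3 - 2*z^2 - 4*z - 6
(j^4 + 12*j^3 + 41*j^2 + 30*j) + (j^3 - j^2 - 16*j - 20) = j^4 + 13*j^3 + 40*j^2 + 14*j - 20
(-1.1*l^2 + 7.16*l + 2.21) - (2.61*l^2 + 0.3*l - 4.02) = -3.71*l^2 + 6.86*l + 6.23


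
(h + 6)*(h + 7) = h^2 + 13*h + 42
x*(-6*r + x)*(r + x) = -6*r^2*x - 5*r*x^2 + x^3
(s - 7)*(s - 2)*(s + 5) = s^3 - 4*s^2 - 31*s + 70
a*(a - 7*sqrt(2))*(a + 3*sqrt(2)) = a^3 - 4*sqrt(2)*a^2 - 42*a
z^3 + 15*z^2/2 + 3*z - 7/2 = (z - 1/2)*(z + 1)*(z + 7)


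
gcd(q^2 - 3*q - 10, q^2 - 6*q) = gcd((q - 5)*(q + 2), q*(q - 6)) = 1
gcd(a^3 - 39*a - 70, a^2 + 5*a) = a + 5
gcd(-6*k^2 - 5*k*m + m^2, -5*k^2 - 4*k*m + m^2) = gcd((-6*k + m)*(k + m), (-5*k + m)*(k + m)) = k + m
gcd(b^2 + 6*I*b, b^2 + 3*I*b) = b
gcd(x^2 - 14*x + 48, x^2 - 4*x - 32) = x - 8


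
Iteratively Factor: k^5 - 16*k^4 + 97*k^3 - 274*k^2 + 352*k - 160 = (k - 5)*(k^4 - 11*k^3 + 42*k^2 - 64*k + 32) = (k - 5)*(k - 4)*(k^3 - 7*k^2 + 14*k - 8) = (k - 5)*(k - 4)^2*(k^2 - 3*k + 2) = (k - 5)*(k - 4)^2*(k - 1)*(k - 2)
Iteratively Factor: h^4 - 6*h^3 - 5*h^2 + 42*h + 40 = (h - 4)*(h^3 - 2*h^2 - 13*h - 10) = (h - 4)*(h + 2)*(h^2 - 4*h - 5) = (h - 4)*(h + 1)*(h + 2)*(h - 5)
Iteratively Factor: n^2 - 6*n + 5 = (n - 5)*(n - 1)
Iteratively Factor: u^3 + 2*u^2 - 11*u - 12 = (u + 4)*(u^2 - 2*u - 3) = (u + 1)*(u + 4)*(u - 3)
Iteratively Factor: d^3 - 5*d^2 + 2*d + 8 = (d + 1)*(d^2 - 6*d + 8) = (d - 2)*(d + 1)*(d - 4)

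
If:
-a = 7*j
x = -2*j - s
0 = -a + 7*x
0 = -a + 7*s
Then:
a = 7*x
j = -x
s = x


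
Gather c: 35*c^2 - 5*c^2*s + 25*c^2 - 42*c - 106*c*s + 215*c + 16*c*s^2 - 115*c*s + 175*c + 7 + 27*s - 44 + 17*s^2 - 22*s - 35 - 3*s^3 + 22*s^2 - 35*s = c^2*(60 - 5*s) + c*(16*s^2 - 221*s + 348) - 3*s^3 + 39*s^2 - 30*s - 72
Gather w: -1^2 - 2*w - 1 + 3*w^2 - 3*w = 3*w^2 - 5*w - 2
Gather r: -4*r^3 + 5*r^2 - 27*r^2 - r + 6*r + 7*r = -4*r^3 - 22*r^2 + 12*r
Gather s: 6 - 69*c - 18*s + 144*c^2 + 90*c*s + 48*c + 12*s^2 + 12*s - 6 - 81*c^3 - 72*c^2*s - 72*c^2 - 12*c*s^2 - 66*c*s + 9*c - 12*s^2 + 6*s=-81*c^3 + 72*c^2 - 12*c*s^2 - 12*c + s*(-72*c^2 + 24*c)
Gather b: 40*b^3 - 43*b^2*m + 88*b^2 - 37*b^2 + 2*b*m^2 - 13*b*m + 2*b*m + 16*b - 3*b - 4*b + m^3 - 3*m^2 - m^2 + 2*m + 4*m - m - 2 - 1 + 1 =40*b^3 + b^2*(51 - 43*m) + b*(2*m^2 - 11*m + 9) + m^3 - 4*m^2 + 5*m - 2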